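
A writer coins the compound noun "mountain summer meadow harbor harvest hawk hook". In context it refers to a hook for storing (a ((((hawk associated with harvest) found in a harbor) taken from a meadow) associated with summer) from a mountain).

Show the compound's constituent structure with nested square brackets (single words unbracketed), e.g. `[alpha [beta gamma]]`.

[[mountain [summer [meadow [harbor [harvest hawk]]]]] hook]

Whole compound: head "hook", modifier "mountain summer meadow harbor harvest hawk".
Within "mountain summer meadow harbor harvest hawk", the head is "hawk" (specifically "summer meadow harbor harvest hawk") and the modifier is "mountain".
Within "summer meadow harbor harvest hawk", the head is "hawk" (specifically "meadow harbor harvest hawk") and the modifier is "summer".
Within "meadow harbor harvest hawk", the head is "hawk" (specifically "harbor harvest hawk") and the modifier is "meadow".
Within "harbor harvest hawk", the head is "hawk" (specifically "harvest hawk") and the modifier is "harbor".
Within "harvest hawk", the head is "hawk" and the modifier is "harvest".
Putting it together: [[mountain [summer [meadow [harbor [harvest hawk]]]]] hook].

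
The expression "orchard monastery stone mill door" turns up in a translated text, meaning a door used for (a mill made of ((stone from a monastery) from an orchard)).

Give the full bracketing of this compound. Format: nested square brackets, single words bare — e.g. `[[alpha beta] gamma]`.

Whole compound: head "door", modifier "orchard monastery stone mill".
"orchard monastery stone mill" → head "mill", modifier "orchard monastery stone".
"orchard monastery stone" → head "stone" (specifically "monastery stone"), modifier "orchard".
"monastery stone" → head "stone", modifier "monastery".
Putting it together: [[[orchard [monastery stone]] mill] door].

[[[orchard [monastery stone]] mill] door]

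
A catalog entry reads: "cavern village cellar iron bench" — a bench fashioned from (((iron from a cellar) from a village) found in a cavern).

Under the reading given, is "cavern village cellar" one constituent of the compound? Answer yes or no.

The top-level split is [cavern village cellar iron] [bench]; the full structure is [[cavern [village [cellar iron]]] bench].
"cavern village cellar" straddles a constituent boundary, so it is not a single unit.

no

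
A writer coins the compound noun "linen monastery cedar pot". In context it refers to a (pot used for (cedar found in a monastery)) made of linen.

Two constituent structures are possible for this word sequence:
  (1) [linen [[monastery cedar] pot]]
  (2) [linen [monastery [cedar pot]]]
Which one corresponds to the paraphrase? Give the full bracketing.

[linen [[monastery cedar] pot]]

The paraphrase's head is the "pot" part ("monastery cedar pot"); its modifier is "linen".
That top-level split, carried through the inner groups, gives [linen [[monastery cedar] pot]].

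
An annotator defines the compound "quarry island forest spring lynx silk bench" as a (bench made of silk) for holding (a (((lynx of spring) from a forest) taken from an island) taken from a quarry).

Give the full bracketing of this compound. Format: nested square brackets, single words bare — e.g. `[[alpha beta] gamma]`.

[[quarry [island [forest [spring lynx]]]] [silk bench]]

The outermost head in the paraphrase is "bench" (specifically "silk bench"), modified by "quarry island forest spring lynx".
Within "quarry island forest spring lynx", the head is "lynx" (specifically "island forest spring lynx") and the modifier is "quarry".
Within "island forest spring lynx", the head is "lynx" (specifically "forest spring lynx") and the modifier is "island".
Within "forest spring lynx", the head is "lynx" (specifically "spring lynx") and the modifier is "forest".
Within "spring lynx", the head is "lynx" and the modifier is "spring".
Within "silk bench", the head is "bench" and the modifier is "silk".
So the structure is [[quarry [island [forest [spring lynx]]]] [silk bench]].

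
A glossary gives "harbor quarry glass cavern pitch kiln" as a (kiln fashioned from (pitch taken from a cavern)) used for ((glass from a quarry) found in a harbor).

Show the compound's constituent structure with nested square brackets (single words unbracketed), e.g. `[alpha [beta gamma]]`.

Whole compound: head "kiln" (specifically "cavern pitch kiln"), modifier "harbor quarry glass".
"harbor quarry glass" → head "glass" (specifically "quarry glass"), modifier "harbor".
"quarry glass" → head "glass", modifier "quarry".
"cavern pitch kiln" → head "kiln", modifier "cavern pitch".
"cavern pitch" → head "pitch", modifier "cavern".
Assembled: [[harbor [quarry glass]] [[cavern pitch] kiln]].

[[harbor [quarry glass]] [[cavern pitch] kiln]]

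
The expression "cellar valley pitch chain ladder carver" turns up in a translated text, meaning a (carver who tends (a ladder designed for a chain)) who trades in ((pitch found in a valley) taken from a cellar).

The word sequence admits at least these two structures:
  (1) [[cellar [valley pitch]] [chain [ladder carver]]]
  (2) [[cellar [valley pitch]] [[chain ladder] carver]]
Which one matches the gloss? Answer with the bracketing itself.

The paraphrase's head is the "carver" part ("chain ladder carver"); its modifier is "cellar valley pitch".
That top-level split, carried through the inner groups, gives [[cellar [valley pitch]] [[chain ladder] carver]].

[[cellar [valley pitch]] [[chain ladder] carver]]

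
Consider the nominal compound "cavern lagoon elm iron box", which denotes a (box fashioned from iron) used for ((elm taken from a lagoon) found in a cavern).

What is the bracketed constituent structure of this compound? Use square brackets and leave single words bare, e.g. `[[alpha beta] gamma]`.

[[cavern [lagoon elm]] [iron box]]

The outermost head in the paraphrase is "box" (specifically "iron box"), modified by "cavern lagoon elm".
Within "cavern lagoon elm", the head is "elm" (specifically "lagoon elm") and the modifier is "cavern".
Within "lagoon elm", the head is "elm" and the modifier is "lagoon".
Within "iron box", the head is "box" and the modifier is "iron".
Assembled: [[cavern [lagoon elm]] [iron box]].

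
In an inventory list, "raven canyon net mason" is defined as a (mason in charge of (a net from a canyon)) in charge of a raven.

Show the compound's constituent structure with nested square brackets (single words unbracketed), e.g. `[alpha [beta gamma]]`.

Whole compound: head "mason" (specifically "canyon net mason"), modifier "raven".
Inside "canyon net mason": head "mason", modifier "canyon net".
Inside "canyon net": head "net", modifier "canyon".
Assembled: [raven [[canyon net] mason]].

[raven [[canyon net] mason]]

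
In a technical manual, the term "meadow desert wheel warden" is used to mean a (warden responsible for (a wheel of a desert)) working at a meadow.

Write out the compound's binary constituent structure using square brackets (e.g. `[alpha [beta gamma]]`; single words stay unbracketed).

[meadow [[desert wheel] warden]]

Whole compound: head "warden" (specifically "desert wheel warden"), modifier "meadow".
"desert wheel warden" → head "warden", modifier "desert wheel".
"desert wheel" → head "wheel", modifier "desert".
So the structure is [meadow [[desert wheel] warden]].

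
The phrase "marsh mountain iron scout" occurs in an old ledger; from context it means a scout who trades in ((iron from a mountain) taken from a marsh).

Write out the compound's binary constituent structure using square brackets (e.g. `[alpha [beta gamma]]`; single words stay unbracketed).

[[marsh [mountain iron]] scout]

At the top level: head "scout"; modifier "marsh mountain iron".
Within "marsh mountain iron", the head is "iron" (specifically "mountain iron") and the modifier is "marsh".
Within "mountain iron", the head is "iron" and the modifier is "mountain".
So the structure is [[marsh [mountain iron]] scout].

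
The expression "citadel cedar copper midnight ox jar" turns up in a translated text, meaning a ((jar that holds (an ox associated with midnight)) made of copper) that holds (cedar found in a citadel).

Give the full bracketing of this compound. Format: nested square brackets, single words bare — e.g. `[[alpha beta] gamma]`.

[[citadel cedar] [copper [[midnight ox] jar]]]

Whole compound: head "jar" (specifically "copper midnight ox jar"), modifier "citadel cedar".
Within "citadel cedar", the head is "cedar" and the modifier is "citadel".
Within "copper midnight ox jar", the head is "jar" (specifically "midnight ox jar") and the modifier is "copper".
Within "midnight ox jar", the head is "jar" and the modifier is "midnight ox".
Within "midnight ox", the head is "ox" and the modifier is "midnight".
Putting it together: [[citadel cedar] [copper [[midnight ox] jar]]].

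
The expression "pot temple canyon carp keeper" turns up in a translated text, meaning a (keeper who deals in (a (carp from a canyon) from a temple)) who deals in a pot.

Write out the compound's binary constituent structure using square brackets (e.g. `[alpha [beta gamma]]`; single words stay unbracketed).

[pot [[temple [canyon carp]] keeper]]

Overall it is a kind of keeper (specifically "temple canyon carp keeper"); the modifier is "pot".
Inside "temple canyon carp keeper": head "keeper", modifier "temple canyon carp".
Inside "temple canyon carp": head "carp" (specifically "canyon carp"), modifier "temple".
Inside "canyon carp": head "carp", modifier "canyon".
Assembled: [pot [[temple [canyon carp]] keeper]].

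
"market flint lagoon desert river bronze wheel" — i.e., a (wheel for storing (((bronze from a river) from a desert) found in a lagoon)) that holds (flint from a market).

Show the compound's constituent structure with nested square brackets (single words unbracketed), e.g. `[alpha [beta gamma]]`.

[[market flint] [[lagoon [desert [river bronze]]] wheel]]

The outermost head in the paraphrase is "wheel" (specifically "lagoon desert river bronze wheel"), modified by "market flint".
Within "market flint", the head is "flint" and the modifier is "market".
Within "lagoon desert river bronze wheel", the head is "wheel" and the modifier is "lagoon desert river bronze".
Within "lagoon desert river bronze", the head is "bronze" (specifically "desert river bronze") and the modifier is "lagoon".
Within "desert river bronze", the head is "bronze" (specifically "river bronze") and the modifier is "desert".
Within "river bronze", the head is "bronze" and the modifier is "river".
Assembled: [[market flint] [[lagoon [desert [river bronze]]] wheel]].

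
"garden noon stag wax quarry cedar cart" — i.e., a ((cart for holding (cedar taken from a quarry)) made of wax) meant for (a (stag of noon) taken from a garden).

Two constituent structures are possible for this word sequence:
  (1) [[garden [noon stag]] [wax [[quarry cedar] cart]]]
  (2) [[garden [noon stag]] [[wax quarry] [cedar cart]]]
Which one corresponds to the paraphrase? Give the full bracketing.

[[garden [noon stag]] [wax [[quarry cedar] cart]]]

The paraphrase's head is the "cart" part ("wax quarry cedar cart"); its modifier is "garden noon stag".
That top-level split, carried through the inner groups, gives [[garden [noon stag]] [wax [[quarry cedar] cart]]].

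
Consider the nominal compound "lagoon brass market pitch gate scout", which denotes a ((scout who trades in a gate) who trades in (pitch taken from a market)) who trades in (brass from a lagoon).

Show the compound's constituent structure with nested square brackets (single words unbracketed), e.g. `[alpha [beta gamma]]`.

[[lagoon brass] [[market pitch] [gate scout]]]

At the top level: head "scout" (specifically "market pitch gate scout"); modifier "lagoon brass".
"lagoon brass" → head "brass", modifier "lagoon".
"market pitch gate scout" → head "scout" (specifically "gate scout"), modifier "market pitch".
"market pitch" → head "pitch", modifier "market".
"gate scout" → head "scout", modifier "gate".
So the structure is [[lagoon brass] [[market pitch] [gate scout]]].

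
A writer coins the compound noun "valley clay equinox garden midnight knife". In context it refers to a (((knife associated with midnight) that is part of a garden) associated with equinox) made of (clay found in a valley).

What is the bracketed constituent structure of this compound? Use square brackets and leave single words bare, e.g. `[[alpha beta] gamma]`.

Whole compound: head "knife" (specifically "equinox garden midnight knife"), modifier "valley clay".
Within "valley clay", the head is "clay" and the modifier is "valley".
Within "equinox garden midnight knife", the head is "knife" (specifically "garden midnight knife") and the modifier is "equinox".
Within "garden midnight knife", the head is "knife" (specifically "midnight knife") and the modifier is "garden".
Within "midnight knife", the head is "knife" and the modifier is "midnight".
So the structure is [[valley clay] [equinox [garden [midnight knife]]]].

[[valley clay] [equinox [garden [midnight knife]]]]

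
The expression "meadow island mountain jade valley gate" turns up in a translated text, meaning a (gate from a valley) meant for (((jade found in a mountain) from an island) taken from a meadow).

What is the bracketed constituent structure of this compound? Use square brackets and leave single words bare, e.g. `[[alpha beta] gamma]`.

[[meadow [island [mountain jade]]] [valley gate]]

Whole compound: head "gate" (specifically "valley gate"), modifier "meadow island mountain jade".
"meadow island mountain jade" → head "jade" (specifically "island mountain jade"), modifier "meadow".
"island mountain jade" → head "jade" (specifically "mountain jade"), modifier "island".
"mountain jade" → head "jade", modifier "mountain".
"valley gate" → head "gate", modifier "valley".
So the structure is [[meadow [island [mountain jade]]] [valley gate]].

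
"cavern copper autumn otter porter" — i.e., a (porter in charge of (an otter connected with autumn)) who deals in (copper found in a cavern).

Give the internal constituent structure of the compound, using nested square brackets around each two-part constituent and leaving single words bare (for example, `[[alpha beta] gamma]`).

[[cavern copper] [[autumn otter] porter]]

At the top level: head "porter" (specifically "autumn otter porter"); modifier "cavern copper".
Within "cavern copper", the head is "copper" and the modifier is "cavern".
Within "autumn otter porter", the head is "porter" and the modifier is "autumn otter".
Within "autumn otter", the head is "otter" and the modifier is "autumn".
Assembled: [[cavern copper] [[autumn otter] porter]].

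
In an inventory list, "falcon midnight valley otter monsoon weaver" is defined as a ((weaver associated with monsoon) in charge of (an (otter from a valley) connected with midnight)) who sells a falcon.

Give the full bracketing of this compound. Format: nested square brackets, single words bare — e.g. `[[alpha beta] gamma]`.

The outermost head in the paraphrase is "weaver" (specifically "midnight valley otter monsoon weaver"), modified by "falcon".
"midnight valley otter monsoon weaver" → head "weaver" (specifically "monsoon weaver"), modifier "midnight valley otter".
"midnight valley otter" → head "otter" (specifically "valley otter"), modifier "midnight".
"valley otter" → head "otter", modifier "valley".
"monsoon weaver" → head "weaver", modifier "monsoon".
So the structure is [falcon [[midnight [valley otter]] [monsoon weaver]]].

[falcon [[midnight [valley otter]] [monsoon weaver]]]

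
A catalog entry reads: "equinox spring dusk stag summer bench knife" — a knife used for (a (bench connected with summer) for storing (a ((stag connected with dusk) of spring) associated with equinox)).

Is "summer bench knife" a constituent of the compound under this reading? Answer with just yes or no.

The top-level split is [equinox spring dusk stag summer bench] [knife]; the full structure is [[[equinox [spring [dusk stag]]] [summer bench]] knife].
"summer bench knife" straddles a constituent boundary, so it is not a single unit.

no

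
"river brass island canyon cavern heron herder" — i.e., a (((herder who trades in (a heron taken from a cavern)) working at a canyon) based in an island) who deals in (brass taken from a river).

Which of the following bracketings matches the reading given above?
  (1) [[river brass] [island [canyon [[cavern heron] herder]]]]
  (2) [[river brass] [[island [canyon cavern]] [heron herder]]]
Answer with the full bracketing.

The paraphrase's head is the "herder" part ("island canyon cavern heron herder"); its modifier is "river brass".
That top-level split, carried through the inner groups, gives [[river brass] [island [canyon [[cavern heron] herder]]]].

[[river brass] [island [canyon [[cavern heron] herder]]]]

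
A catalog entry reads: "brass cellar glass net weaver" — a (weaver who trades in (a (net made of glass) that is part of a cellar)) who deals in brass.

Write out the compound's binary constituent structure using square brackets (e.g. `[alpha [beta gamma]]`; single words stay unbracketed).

Overall it is a kind of weaver (specifically "cellar glass net weaver"); the modifier is "brass".
"cellar glass net weaver" → head "weaver", modifier "cellar glass net".
"cellar glass net" → head "net" (specifically "glass net"), modifier "cellar".
"glass net" → head "net", modifier "glass".
So the structure is [brass [[cellar [glass net]] weaver]].

[brass [[cellar [glass net]] weaver]]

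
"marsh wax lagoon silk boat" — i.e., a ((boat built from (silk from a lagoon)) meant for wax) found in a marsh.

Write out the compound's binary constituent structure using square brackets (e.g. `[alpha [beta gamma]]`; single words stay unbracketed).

The outermost head in the paraphrase is "boat" (specifically "wax lagoon silk boat"), modified by "marsh".
"wax lagoon silk boat" → head "boat" (specifically "lagoon silk boat"), modifier "wax".
"lagoon silk boat" → head "boat", modifier "lagoon silk".
"lagoon silk" → head "silk", modifier "lagoon".
Putting it together: [marsh [wax [[lagoon silk] boat]]].

[marsh [wax [[lagoon silk] boat]]]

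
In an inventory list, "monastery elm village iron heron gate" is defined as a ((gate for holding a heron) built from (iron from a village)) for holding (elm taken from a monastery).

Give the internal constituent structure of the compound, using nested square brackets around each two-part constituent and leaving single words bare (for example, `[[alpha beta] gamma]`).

[[monastery elm] [[village iron] [heron gate]]]

At the top level: head "gate" (specifically "village iron heron gate"); modifier "monastery elm".
"monastery elm" → head "elm", modifier "monastery".
"village iron heron gate" → head "gate" (specifically "heron gate"), modifier "village iron".
"village iron" → head "iron", modifier "village".
"heron gate" → head "gate", modifier "heron".
So the structure is [[monastery elm] [[village iron] [heron gate]]].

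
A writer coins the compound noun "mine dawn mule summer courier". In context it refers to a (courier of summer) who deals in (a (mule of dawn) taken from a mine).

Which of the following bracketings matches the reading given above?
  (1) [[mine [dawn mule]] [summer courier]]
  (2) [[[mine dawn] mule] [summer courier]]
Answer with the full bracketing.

[[mine [dawn mule]] [summer courier]]

The paraphrase's head is the "courier" part ("summer courier"); its modifier is "mine dawn mule".
That top-level split, carried through the inner groups, gives [[mine [dawn mule]] [summer courier]].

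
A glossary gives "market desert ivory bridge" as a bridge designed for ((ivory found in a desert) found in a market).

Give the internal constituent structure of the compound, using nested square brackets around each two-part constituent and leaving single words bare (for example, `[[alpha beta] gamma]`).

[[market [desert ivory]] bridge]

At the top level: head "bridge"; modifier "market desert ivory".
"market desert ivory" → head "ivory" (specifically "desert ivory"), modifier "market".
"desert ivory" → head "ivory", modifier "desert".
Putting it together: [[market [desert ivory]] bridge].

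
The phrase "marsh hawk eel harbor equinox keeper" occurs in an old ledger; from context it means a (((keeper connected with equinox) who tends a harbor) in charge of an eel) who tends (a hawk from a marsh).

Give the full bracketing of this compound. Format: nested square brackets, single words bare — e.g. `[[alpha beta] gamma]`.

[[marsh hawk] [eel [harbor [equinox keeper]]]]

The outermost head in the paraphrase is "keeper" (specifically "eel harbor equinox keeper"), modified by "marsh hawk".
"marsh hawk" → head "hawk", modifier "marsh".
"eel harbor equinox keeper" → head "keeper" (specifically "harbor equinox keeper"), modifier "eel".
"harbor equinox keeper" → head "keeper" (specifically "equinox keeper"), modifier "harbor".
"equinox keeper" → head "keeper", modifier "equinox".
So the structure is [[marsh hawk] [eel [harbor [equinox keeper]]]].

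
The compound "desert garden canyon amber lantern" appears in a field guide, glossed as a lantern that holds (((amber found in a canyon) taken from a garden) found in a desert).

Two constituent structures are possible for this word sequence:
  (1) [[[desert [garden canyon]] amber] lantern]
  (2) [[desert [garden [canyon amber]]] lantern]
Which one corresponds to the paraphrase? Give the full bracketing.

The paraphrase's head is the "lantern" part ("lantern"); its modifier is "desert garden canyon amber".
That top-level split, carried through the inner groups, gives [[desert [garden [canyon amber]]] lantern].

[[desert [garden [canyon amber]]] lantern]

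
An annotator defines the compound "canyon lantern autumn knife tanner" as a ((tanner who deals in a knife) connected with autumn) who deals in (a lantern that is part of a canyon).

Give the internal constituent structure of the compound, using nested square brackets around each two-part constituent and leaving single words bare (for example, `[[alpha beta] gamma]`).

[[canyon lantern] [autumn [knife tanner]]]

Overall it is a kind of tanner (specifically "autumn knife tanner"); the modifier is "canyon lantern".
"canyon lantern" → head "lantern", modifier "canyon".
"autumn knife tanner" → head "tanner" (specifically "knife tanner"), modifier "autumn".
"knife tanner" → head "tanner", modifier "knife".
Putting it together: [[canyon lantern] [autumn [knife tanner]]].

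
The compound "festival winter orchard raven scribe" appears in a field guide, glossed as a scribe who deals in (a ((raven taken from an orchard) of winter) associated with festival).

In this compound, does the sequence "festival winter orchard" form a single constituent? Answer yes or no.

The top-level split is [festival winter orchard raven] [scribe]; the full structure is [[festival [winter [orchard raven]]] scribe].
"festival winter orchard" straddles a constituent boundary, so it is not a single unit.

no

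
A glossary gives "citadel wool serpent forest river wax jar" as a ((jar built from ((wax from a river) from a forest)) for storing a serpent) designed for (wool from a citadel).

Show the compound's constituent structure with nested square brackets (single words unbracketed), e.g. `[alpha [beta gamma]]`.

Whole compound: head "jar" (specifically "serpent forest river wax jar"), modifier "citadel wool".
Within "citadel wool", the head is "wool" and the modifier is "citadel".
Within "serpent forest river wax jar", the head is "jar" (specifically "forest river wax jar") and the modifier is "serpent".
Within "forest river wax jar", the head is "jar" and the modifier is "forest river wax".
Within "forest river wax", the head is "wax" (specifically "river wax") and the modifier is "forest".
Within "river wax", the head is "wax" and the modifier is "river".
Putting it together: [[citadel wool] [serpent [[forest [river wax]] jar]]].

[[citadel wool] [serpent [[forest [river wax]] jar]]]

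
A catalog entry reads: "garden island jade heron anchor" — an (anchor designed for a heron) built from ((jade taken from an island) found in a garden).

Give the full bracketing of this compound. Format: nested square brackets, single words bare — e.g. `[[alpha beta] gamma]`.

[[garden [island jade]] [heron anchor]]

The outermost head in the paraphrase is "anchor" (specifically "heron anchor"), modified by "garden island jade".
Inside "garden island jade": head "jade" (specifically "island jade"), modifier "garden".
Inside "island jade": head "jade", modifier "island".
Inside "heron anchor": head "anchor", modifier "heron".
Assembled: [[garden [island jade]] [heron anchor]].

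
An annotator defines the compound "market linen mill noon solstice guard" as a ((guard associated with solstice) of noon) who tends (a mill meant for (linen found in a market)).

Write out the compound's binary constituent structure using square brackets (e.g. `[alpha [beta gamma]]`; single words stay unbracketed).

[[[market linen] mill] [noon [solstice guard]]]

The outermost head in the paraphrase is "guard" (specifically "noon solstice guard"), modified by "market linen mill".
"market linen mill" → head "mill", modifier "market linen".
"market linen" → head "linen", modifier "market".
"noon solstice guard" → head "guard" (specifically "solstice guard"), modifier "noon".
"solstice guard" → head "guard", modifier "solstice".
Putting it together: [[[market linen] mill] [noon [solstice guard]]].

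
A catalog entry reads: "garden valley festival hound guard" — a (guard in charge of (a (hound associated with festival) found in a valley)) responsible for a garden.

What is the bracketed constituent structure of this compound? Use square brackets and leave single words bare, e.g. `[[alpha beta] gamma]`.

The outermost head in the paraphrase is "guard" (specifically "valley festival hound guard"), modified by "garden".
Within "valley festival hound guard", the head is "guard" and the modifier is "valley festival hound".
Within "valley festival hound", the head is "hound" (specifically "festival hound") and the modifier is "valley".
Within "festival hound", the head is "hound" and the modifier is "festival".
Putting it together: [garden [[valley [festival hound]] guard]].

[garden [[valley [festival hound]] guard]]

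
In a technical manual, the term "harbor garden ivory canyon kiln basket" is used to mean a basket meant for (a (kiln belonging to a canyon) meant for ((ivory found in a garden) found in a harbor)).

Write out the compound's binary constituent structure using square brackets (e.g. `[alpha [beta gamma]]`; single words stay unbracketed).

Whole compound: head "basket", modifier "harbor garden ivory canyon kiln".
Within "harbor garden ivory canyon kiln", the head is "kiln" (specifically "canyon kiln") and the modifier is "harbor garden ivory".
Within "harbor garden ivory", the head is "ivory" (specifically "garden ivory") and the modifier is "harbor".
Within "garden ivory", the head is "ivory" and the modifier is "garden".
Within "canyon kiln", the head is "kiln" and the modifier is "canyon".
So the structure is [[[harbor [garden ivory]] [canyon kiln]] basket].

[[[harbor [garden ivory]] [canyon kiln]] basket]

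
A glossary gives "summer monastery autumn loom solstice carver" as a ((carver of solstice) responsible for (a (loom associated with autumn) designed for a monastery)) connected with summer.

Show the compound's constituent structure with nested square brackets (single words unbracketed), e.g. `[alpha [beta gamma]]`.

At the top level: head "carver" (specifically "monastery autumn loom solstice carver"); modifier "summer".
"monastery autumn loom solstice carver" → head "carver" (specifically "solstice carver"), modifier "monastery autumn loom".
"monastery autumn loom" → head "loom" (specifically "autumn loom"), modifier "monastery".
"autumn loom" → head "loom", modifier "autumn".
"solstice carver" → head "carver", modifier "solstice".
So the structure is [summer [[monastery [autumn loom]] [solstice carver]]].

[summer [[monastery [autumn loom]] [solstice carver]]]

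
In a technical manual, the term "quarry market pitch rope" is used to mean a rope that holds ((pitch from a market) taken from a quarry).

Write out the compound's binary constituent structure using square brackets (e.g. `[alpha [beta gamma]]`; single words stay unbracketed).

[[quarry [market pitch]] rope]

Overall it is a kind of rope; the modifier is "quarry market pitch".
Within "quarry market pitch", the head is "pitch" (specifically "market pitch") and the modifier is "quarry".
Within "market pitch", the head is "pitch" and the modifier is "market".
So the structure is [[quarry [market pitch]] rope].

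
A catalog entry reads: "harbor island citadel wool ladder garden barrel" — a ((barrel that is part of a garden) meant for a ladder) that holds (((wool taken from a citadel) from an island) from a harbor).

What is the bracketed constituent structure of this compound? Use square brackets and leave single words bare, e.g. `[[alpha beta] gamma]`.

[[harbor [island [citadel wool]]] [ladder [garden barrel]]]

Overall it is a kind of barrel (specifically "ladder garden barrel"); the modifier is "harbor island citadel wool".
"harbor island citadel wool" → head "wool" (specifically "island citadel wool"), modifier "harbor".
"island citadel wool" → head "wool" (specifically "citadel wool"), modifier "island".
"citadel wool" → head "wool", modifier "citadel".
"ladder garden barrel" → head "barrel" (specifically "garden barrel"), modifier "ladder".
"garden barrel" → head "barrel", modifier "garden".
Assembled: [[harbor [island [citadel wool]]] [ladder [garden barrel]]].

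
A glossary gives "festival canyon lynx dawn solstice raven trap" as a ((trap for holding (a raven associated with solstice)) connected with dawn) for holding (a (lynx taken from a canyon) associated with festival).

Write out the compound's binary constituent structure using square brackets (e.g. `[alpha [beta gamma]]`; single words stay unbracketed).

[[festival [canyon lynx]] [dawn [[solstice raven] trap]]]

Overall it is a kind of trap (specifically "dawn solstice raven trap"); the modifier is "festival canyon lynx".
"festival canyon lynx" → head "lynx" (specifically "canyon lynx"), modifier "festival".
"canyon lynx" → head "lynx", modifier "canyon".
"dawn solstice raven trap" → head "trap" (specifically "solstice raven trap"), modifier "dawn".
"solstice raven trap" → head "trap", modifier "solstice raven".
"solstice raven" → head "raven", modifier "solstice".
Assembled: [[festival [canyon lynx]] [dawn [[solstice raven] trap]]].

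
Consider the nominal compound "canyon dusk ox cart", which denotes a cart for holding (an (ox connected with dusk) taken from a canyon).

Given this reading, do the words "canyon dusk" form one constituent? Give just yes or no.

The top-level split is [canyon dusk ox] [cart]; the full structure is [[canyon [dusk ox]] cart].
"canyon dusk" straddles a constituent boundary, so it is not a single unit.

no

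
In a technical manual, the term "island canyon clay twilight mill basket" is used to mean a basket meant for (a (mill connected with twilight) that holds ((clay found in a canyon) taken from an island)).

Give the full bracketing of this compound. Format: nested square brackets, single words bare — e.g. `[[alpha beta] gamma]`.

At the top level: head "basket"; modifier "island canyon clay twilight mill".
"island canyon clay twilight mill" → head "mill" (specifically "twilight mill"), modifier "island canyon clay".
"island canyon clay" → head "clay" (specifically "canyon clay"), modifier "island".
"canyon clay" → head "clay", modifier "canyon".
"twilight mill" → head "mill", modifier "twilight".
So the structure is [[[island [canyon clay]] [twilight mill]] basket].

[[[island [canyon clay]] [twilight mill]] basket]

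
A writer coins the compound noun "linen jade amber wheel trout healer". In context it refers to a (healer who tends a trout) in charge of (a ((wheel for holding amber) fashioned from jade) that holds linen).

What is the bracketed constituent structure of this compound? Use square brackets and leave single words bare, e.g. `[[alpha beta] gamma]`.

[[linen [jade [amber wheel]]] [trout healer]]

Whole compound: head "healer" (specifically "trout healer"), modifier "linen jade amber wheel".
Within "linen jade amber wheel", the head is "wheel" (specifically "jade amber wheel") and the modifier is "linen".
Within "jade amber wheel", the head is "wheel" (specifically "amber wheel") and the modifier is "jade".
Within "amber wheel", the head is "wheel" and the modifier is "amber".
Within "trout healer", the head is "healer" and the modifier is "trout".
Assembled: [[linen [jade [amber wheel]]] [trout healer]].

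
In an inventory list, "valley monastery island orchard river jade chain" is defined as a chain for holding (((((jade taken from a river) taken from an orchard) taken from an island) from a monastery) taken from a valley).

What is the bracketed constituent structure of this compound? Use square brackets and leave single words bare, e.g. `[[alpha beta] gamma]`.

Overall it is a kind of chain; the modifier is "valley monastery island orchard river jade".
Within "valley monastery island orchard river jade", the head is "jade" (specifically "monastery island orchard river jade") and the modifier is "valley".
Within "monastery island orchard river jade", the head is "jade" (specifically "island orchard river jade") and the modifier is "monastery".
Within "island orchard river jade", the head is "jade" (specifically "orchard river jade") and the modifier is "island".
Within "orchard river jade", the head is "jade" (specifically "river jade") and the modifier is "orchard".
Within "river jade", the head is "jade" and the modifier is "river".
So the structure is [[valley [monastery [island [orchard [river jade]]]]] chain].

[[valley [monastery [island [orchard [river jade]]]]] chain]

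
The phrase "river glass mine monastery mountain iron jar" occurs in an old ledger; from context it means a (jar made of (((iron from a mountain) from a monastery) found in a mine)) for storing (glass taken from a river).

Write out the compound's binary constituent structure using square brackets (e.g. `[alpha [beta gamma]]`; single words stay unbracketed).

[[river glass] [[mine [monastery [mountain iron]]] jar]]

Overall it is a kind of jar (specifically "mine monastery mountain iron jar"); the modifier is "river glass".
Within "river glass", the head is "glass" and the modifier is "river".
Within "mine monastery mountain iron jar", the head is "jar" and the modifier is "mine monastery mountain iron".
Within "mine monastery mountain iron", the head is "iron" (specifically "monastery mountain iron") and the modifier is "mine".
Within "monastery mountain iron", the head is "iron" (specifically "mountain iron") and the modifier is "monastery".
Within "mountain iron", the head is "iron" and the modifier is "mountain".
So the structure is [[river glass] [[mine [monastery [mountain iron]]] jar]].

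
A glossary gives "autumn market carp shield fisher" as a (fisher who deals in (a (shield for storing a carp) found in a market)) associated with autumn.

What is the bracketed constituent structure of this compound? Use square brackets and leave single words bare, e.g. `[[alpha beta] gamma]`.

Overall it is a kind of fisher (specifically "market carp shield fisher"); the modifier is "autumn".
Inside "market carp shield fisher": head "fisher", modifier "market carp shield".
Inside "market carp shield": head "shield" (specifically "carp shield"), modifier "market".
Inside "carp shield": head "shield", modifier "carp".
So the structure is [autumn [[market [carp shield]] fisher]].

[autumn [[market [carp shield]] fisher]]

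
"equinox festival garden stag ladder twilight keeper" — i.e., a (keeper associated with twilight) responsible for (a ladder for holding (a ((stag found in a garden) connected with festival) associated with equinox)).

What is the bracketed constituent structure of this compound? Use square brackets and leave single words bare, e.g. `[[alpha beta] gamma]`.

The outermost head in the paraphrase is "keeper" (specifically "twilight keeper"), modified by "equinox festival garden stag ladder".
Within "equinox festival garden stag ladder", the head is "ladder" and the modifier is "equinox festival garden stag".
Within "equinox festival garden stag", the head is "stag" (specifically "festival garden stag") and the modifier is "equinox".
Within "festival garden stag", the head is "stag" (specifically "garden stag") and the modifier is "festival".
Within "garden stag", the head is "stag" and the modifier is "garden".
Within "twilight keeper", the head is "keeper" and the modifier is "twilight".
Putting it together: [[[equinox [festival [garden stag]]] ladder] [twilight keeper]].

[[[equinox [festival [garden stag]]] ladder] [twilight keeper]]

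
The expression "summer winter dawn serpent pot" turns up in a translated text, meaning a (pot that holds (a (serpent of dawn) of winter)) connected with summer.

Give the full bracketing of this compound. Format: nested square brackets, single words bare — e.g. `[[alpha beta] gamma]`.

At the top level: head "pot" (specifically "winter dawn serpent pot"); modifier "summer".
Within "winter dawn serpent pot", the head is "pot" and the modifier is "winter dawn serpent".
Within "winter dawn serpent", the head is "serpent" (specifically "dawn serpent") and the modifier is "winter".
Within "dawn serpent", the head is "serpent" and the modifier is "dawn".
Assembled: [summer [[winter [dawn serpent]] pot]].

[summer [[winter [dawn serpent]] pot]]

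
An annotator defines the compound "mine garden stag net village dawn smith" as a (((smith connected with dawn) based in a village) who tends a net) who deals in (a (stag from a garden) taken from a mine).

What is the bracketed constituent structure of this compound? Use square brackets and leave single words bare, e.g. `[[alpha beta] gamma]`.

At the top level: head "smith" (specifically "net village dawn smith"); modifier "mine garden stag".
Within "mine garden stag", the head is "stag" (specifically "garden stag") and the modifier is "mine".
Within "garden stag", the head is "stag" and the modifier is "garden".
Within "net village dawn smith", the head is "smith" (specifically "village dawn smith") and the modifier is "net".
Within "village dawn smith", the head is "smith" (specifically "dawn smith") and the modifier is "village".
Within "dawn smith", the head is "smith" and the modifier is "dawn".
So the structure is [[mine [garden stag]] [net [village [dawn smith]]]].

[[mine [garden stag]] [net [village [dawn smith]]]]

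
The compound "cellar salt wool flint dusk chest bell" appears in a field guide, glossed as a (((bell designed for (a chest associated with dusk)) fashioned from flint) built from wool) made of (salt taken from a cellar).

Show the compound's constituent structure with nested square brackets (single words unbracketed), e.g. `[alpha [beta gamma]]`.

[[cellar salt] [wool [flint [[dusk chest] bell]]]]

Whole compound: head "bell" (specifically "wool flint dusk chest bell"), modifier "cellar salt".
Inside "cellar salt": head "salt", modifier "cellar".
Inside "wool flint dusk chest bell": head "bell" (specifically "flint dusk chest bell"), modifier "wool".
Inside "flint dusk chest bell": head "bell" (specifically "dusk chest bell"), modifier "flint".
Inside "dusk chest bell": head "bell", modifier "dusk chest".
Inside "dusk chest": head "chest", modifier "dusk".
So the structure is [[cellar salt] [wool [flint [[dusk chest] bell]]]].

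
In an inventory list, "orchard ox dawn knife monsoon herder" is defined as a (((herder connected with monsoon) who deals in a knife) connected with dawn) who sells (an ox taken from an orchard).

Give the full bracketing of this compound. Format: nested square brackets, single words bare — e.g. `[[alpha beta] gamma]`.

[[orchard ox] [dawn [knife [monsoon herder]]]]

The outermost head in the paraphrase is "herder" (specifically "dawn knife monsoon herder"), modified by "orchard ox".
"orchard ox" → head "ox", modifier "orchard".
"dawn knife monsoon herder" → head "herder" (specifically "knife monsoon herder"), modifier "dawn".
"knife monsoon herder" → head "herder" (specifically "monsoon herder"), modifier "knife".
"monsoon herder" → head "herder", modifier "monsoon".
Putting it together: [[orchard ox] [dawn [knife [monsoon herder]]]].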